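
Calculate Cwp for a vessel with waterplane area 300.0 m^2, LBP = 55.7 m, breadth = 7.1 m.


Formula: Cwp = Aw / (L * B)
Step 1 — L * B = 55.7 * 7.1 = 395.47 m^2
Step 2 — Cwp = 300.0 / 395.47 ≈ 0.75859 (5 s.f.)

0.75859


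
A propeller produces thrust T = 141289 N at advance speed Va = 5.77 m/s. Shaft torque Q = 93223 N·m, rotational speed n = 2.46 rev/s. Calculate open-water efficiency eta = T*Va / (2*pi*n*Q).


Formula: eta = T * Va / (2 * pi * n * Q)
Step 1 — numerator = T * Va = 141289 * 5.77 = 815237.53
Step 2 — 2 * pi * n = 2 * pi * 2.46 = 15.456636
Step 3 — denominator = 15.456636 * 93223 = 1440913.98
Step 4 — eta = 815237.53 / 1440913.98 ≈ 0.56578 (5 s.f.)

0.56578


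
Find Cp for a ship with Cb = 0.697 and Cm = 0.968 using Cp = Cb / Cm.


Formula: Cp = Cb / Cm
Substituting: Cp = 0.697 / 0.968
Result: Cp ≈ 0.72004 (5 s.f.)

0.72004


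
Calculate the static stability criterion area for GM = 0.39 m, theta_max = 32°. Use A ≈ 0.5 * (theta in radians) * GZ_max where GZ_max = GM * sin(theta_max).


Formula: GZ_max = GM * sin(theta); Area = 0.5 * theta_rad * GZ_max
Step 1 — GZ_max = 0.39 * sin(32°) = 0.39 * 0.529919 = 0.206668 m
Step 2 — theta_rad = 32 * pi/180 = 0.558505 rad
Step 3 — Area = 0.5 * 0.558505 * 0.206668 ≈ 0.057713 m·rad (5 s.f.)

0.057713 m·rad


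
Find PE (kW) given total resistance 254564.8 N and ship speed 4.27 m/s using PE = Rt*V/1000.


Formula: PE = Rt * V / 1000 (kW)
Step 1 — PE (W) = 254564.8 * 4.27 = 1086991.696 W
Step 2 — PE (kW) = 1086991.696 / 1000 ≈ 1087.0 kW (5 s.f.)

1087.0 kW


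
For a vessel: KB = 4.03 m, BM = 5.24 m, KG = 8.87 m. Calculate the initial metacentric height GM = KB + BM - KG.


Formula: GM = KB + BM - KG
Step 1 — KM = KB + BM = 4.03 + 5.24 = 9.27 m
Step 2 — GM = KM - KG = 9.27 - 8.87 = 0.4 m

0.4 m


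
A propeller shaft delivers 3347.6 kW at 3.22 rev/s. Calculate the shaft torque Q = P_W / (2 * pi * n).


Formula: Q = P_W / (2 * pi * n)
Step 1 — P_W = 3347.6 kW * 1000 = 3347600.0 W
Step 2 — 2 * pi * n = 2 * pi * 3.22 = 20.231857
Step 3 — Q = 3347600.0 / 20.231857 ≈ 165460 N·m (5 s.f.)

165460 N·m


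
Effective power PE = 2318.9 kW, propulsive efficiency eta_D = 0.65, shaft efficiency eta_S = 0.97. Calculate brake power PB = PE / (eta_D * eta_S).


Formula: PB = PE / (eta_D * eta_S)
Step 1 — combined efficiency = eta_D * eta_S = 0.65 * 0.97 = 0.6305
Step 2 — PB = 2318.9 / 0.6305 ≈ 3677.9 kW (5 s.f.)

3677.9 kW


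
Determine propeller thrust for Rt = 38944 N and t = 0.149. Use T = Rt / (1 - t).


Formula: T = Rt / (1 - t)
Step 1 — (1 - t) = 1 - 0.149 = 0.851
Step 2 — T = 38944 / 0.851 ≈ 45763 N (5 s.f.)

45763 N


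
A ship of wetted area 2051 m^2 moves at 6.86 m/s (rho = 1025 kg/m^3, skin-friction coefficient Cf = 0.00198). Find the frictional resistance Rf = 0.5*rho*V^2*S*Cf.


Formula: Rf = 0.5 * rho * V^2 * S * Cf
Step 1 — V^2 = 6.86^2 = 47.0596
Step 2 — 0.5 * rho * V^2 = 0.5 * 1025 * 47.0596 = 24118.045
Step 3 — Rf = 24118.045 * 2051 * 0.00198 ≈ 97943 N (5 s.f.)

97943 N


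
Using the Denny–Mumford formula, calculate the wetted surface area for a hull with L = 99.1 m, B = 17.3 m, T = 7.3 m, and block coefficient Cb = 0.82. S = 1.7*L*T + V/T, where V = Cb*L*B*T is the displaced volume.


Formula: S = 1.7*L*T + V/T with V = Cb*L*B*T, i.e. S = L * (1.7*T + Cb*B)
Step 1 — 1.7*T = 1.7 * 7.3 = 12.41 m
Step 2 — Cb*B = 0.82 * 17.3 = 14.186 m
Step 3 — 1.7*T + Cb*B = 12.41 + 14.186 = 26.596 m
Step 4 — S = 99.1 * 26.596 ≈ 2635.7 m^2 (5 s.f.)

2635.7 m^2


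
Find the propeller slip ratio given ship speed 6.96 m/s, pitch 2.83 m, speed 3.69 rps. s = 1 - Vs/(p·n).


Formula: s = 1 - Vs / (p * n)
Step 1 — p * n = 2.83 * 3.69 = 10.4427
Step 2 — Vs / (p*n) = 6.96 / 10.4427 = 0.666494 (6 d.p.)
Step 3 — s = 1 - 0.666494 = 0.333506

0.333506


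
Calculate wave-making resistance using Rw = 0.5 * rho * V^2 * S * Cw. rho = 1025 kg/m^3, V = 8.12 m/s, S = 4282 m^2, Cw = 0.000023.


Formula: Rw = 0.5 * rho * V^2 * S * Cw
Step 1 — V^2 = 8.12^2 = 65.9344
Step 2 — 0.5 * rho * V^2 = 0.5 * 1025 * 65.9344 = 33791.38
Step 3 — Rw = 33791.38 * 4282 * 0.000023 ≈ 3328.0 N (5 s.f.)

3328.0 N


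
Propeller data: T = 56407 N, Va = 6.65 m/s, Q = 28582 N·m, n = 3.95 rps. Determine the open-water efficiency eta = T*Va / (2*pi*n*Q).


Formula: eta = T * Va / (2 * pi * n * Q)
Step 1 — numerator = T * Va = 56407 * 6.65 = 375106.55
Step 2 — 2 * pi * n = 2 * pi * 3.95 = 24.818582
Step 3 — denominator = 24.818582 * 28582 = 709364.71
Step 4 — eta = 375106.55 / 709364.71 ≈ 0.52879 (5 s.f.)

0.52879


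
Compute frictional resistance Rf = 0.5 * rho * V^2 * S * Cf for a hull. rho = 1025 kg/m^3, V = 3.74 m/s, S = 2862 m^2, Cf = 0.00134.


Formula: Rf = 0.5 * rho * V^2 * S * Cf
Step 1 — V^2 = 3.74^2 = 13.9876
Step 2 — 0.5 * rho * V^2 = 0.5 * 1025 * 13.9876 = 7168.645
Step 3 — Rf = 7168.645 * 2862 * 0.00134 ≈ 27492 N (5 s.f.)

27492 N


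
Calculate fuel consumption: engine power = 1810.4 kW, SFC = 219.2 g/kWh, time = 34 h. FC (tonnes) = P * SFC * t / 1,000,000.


Formula: FC (tonnes) = P * SFC * t / 1,000,000
Step 1 — P * SFC * t = 1810.4 * 219.2 * 34 = 13492549.12 g
Step 2 — FC (tonnes) = 13492549.12 / 1,000,000 ≈ 13.493 tonnes (5 s.f.)

13.493 tonnes


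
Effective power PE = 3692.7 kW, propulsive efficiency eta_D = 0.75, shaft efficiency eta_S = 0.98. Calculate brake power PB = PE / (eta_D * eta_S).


Formula: PB = PE / (eta_D * eta_S)
Step 1 — combined efficiency = eta_D * eta_S = 0.75 * 0.98 = 0.735
Step 2 — PB = 3692.7 / 0.735 ≈ 5024.1 kW (5 s.f.)

5024.1 kW


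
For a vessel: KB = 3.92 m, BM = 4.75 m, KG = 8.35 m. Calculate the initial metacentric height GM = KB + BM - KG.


Formula: GM = KB + BM - KG
Step 1 — KM = KB + BM = 3.92 + 4.75 = 8.67 m
Step 2 — GM = KM - KG = 8.67 - 8.35 = 0.32 m

0.32 m


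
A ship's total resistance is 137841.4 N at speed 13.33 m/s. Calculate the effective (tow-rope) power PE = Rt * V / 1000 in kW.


Formula: PE = Rt * V / 1000 (kW)
Step 1 — PE (W) = 137841.4 * 13.33 = 1837425.862 W
Step 2 — PE (kW) = 1837425.862 / 1000 ≈ 1837.4 kW (5 s.f.)

1837.4 kW


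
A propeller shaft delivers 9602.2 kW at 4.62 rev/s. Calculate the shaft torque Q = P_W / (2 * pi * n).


Formula: Q = P_W / (2 * pi * n)
Step 1 — P_W = 9602.2 kW * 1000 = 9602200.0 W
Step 2 — 2 * pi * n = 2 * pi * 4.62 = 29.028316
Step 3 — Q = 9602200.0 / 29.028316 ≈ 330790 N·m (5 s.f.)

330790 N·m


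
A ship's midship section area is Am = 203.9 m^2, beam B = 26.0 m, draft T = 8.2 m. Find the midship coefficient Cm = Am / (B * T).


Formula: Cm = Am / (B * T)
Step 1 — B * T = 26.0 * 8.2 = 213.2 m^2
Step 2 — Cm = 203.9 / 213.2 ≈ 0.95638 (5 s.f.)

0.95638


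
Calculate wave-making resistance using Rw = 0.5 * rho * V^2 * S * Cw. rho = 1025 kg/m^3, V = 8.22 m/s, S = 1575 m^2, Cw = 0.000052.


Formula: Rw = 0.5 * rho * V^2 * S * Cw
Step 1 — V^2 = 8.22^2 = 67.5684
Step 2 — 0.5 * rho * V^2 = 0.5 * 1025 * 67.5684 = 34628.805
Step 3 — Rw = 34628.805 * 1575 * 0.000052 ≈ 2836.1 N (5 s.f.)

2836.1 N


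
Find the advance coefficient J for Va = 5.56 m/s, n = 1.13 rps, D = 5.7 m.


Formula: J = Va / (n * D)
Step 1 — n * D = 1.13 * 5.7 = 6.441
Step 2 — J = 5.56 / 6.441 ≈ 0.86322 (5 s.f.)

0.86322


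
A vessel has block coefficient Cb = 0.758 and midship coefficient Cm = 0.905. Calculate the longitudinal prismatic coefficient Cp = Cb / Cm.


Formula: Cp = Cb / Cm
Substituting: Cp = 0.758 / 0.905
Result: Cp ≈ 0.83757 (5 s.f.)

0.83757


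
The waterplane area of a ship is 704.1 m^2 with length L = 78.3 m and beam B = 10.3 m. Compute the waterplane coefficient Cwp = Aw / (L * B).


Formula: Cwp = Aw / (L * B)
Step 1 — L * B = 78.3 * 10.3 = 806.49 m^2
Step 2 — Cwp = 704.1 / 806.49 ≈ 0.87304 (5 s.f.)

0.87304


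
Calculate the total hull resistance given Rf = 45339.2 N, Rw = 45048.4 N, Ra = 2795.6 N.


Formula: Rt = Rf + Rw + Ra
Substituting: Rt = 45339.2 + 45048.4 + 2795.6
Result: Rt = 93183.2 N

93183.2 N


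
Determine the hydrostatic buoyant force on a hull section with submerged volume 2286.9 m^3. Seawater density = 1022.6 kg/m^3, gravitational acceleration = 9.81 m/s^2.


Formula: Fb = rho * g * V
Substituting: Fb = 1022.6 * 9.81 * 2286.9
Intermediate: 1022.6 * 9.81 = 10031.706
Result: Fb = 10031.706 * 2286.9 ≈ 22942000 N (5 s.f.)

22942000 N


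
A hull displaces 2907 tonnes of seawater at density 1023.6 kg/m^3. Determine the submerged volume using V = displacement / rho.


Formula: V = mass / rho
Step 1 — convert tonnes to kg: 2907 t * 1000 = 2907000 kg
Step 2 — V = 2907000 / 1023.6 ≈ 2840.0 m^3 (5 s.f.)

2840.0 m^3


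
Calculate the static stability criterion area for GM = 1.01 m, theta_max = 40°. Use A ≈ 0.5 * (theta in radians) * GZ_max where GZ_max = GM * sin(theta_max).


Formula: GZ_max = GM * sin(theta); Area = 0.5 * theta_rad * GZ_max
Step 1 — GZ_max = 1.01 * sin(40°) = 1.01 * 0.642788 = 0.649216 m
Step 2 — theta_rad = 40 * pi/180 = 0.698132 rad
Step 3 — Area = 0.5 * 0.698132 * 0.649216 ≈ 0.22662 m·rad (5 s.f.)

0.22662 m·rad


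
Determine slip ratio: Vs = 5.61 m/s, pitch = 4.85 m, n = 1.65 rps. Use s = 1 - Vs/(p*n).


Formula: s = 1 - Vs / (p * n)
Step 1 — p * n = 4.85 * 1.65 = 8.0025
Step 2 — Vs / (p*n) = 5.61 / 8.0025 = 0.701031 (6 d.p.)
Step 3 — s = 1 - 0.701031 = 0.298969

0.298969


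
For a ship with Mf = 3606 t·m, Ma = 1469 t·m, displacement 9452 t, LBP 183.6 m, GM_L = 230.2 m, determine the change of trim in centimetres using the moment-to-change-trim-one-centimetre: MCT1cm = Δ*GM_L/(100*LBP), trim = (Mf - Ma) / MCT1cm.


Formula: net trimming moment = Mf - Ma; MCT1cm = Δ*GM_L/(100*LBP); trim = net moment / MCT1cm
Step 1 — net trimming moment = 3606 - 1469 = 2137 t·m
Step 2 — MCT1cm = 9452 * 230.2 / (100 * 183.6) = 118.5104 t·m/cm
Step 3 — trim = 2137 / 118.5104 ≈ 18.032 cm (5 s.f.)

18.032 cm


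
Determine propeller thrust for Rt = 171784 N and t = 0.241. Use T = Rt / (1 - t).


Formula: T = Rt / (1 - t)
Step 1 — (1 - t) = 1 - 0.241 = 0.759
Step 2 — T = 171784 / 0.759 ≈ 226330 N (5 s.f.)

226330 N


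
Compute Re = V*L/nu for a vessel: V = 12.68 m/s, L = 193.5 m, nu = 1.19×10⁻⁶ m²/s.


Formula: Re = V * L / nu
Step 1 — V * L = 12.68 * 193.5 = 2453.58 m^2/s
Step 2 — Re = 2453.58 / 1.19e-6 = 2.06e+09

2.06e+09


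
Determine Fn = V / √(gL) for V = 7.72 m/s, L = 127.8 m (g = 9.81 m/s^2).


Formula: Fn = V / sqrt(g * L)
Step 1 — g * L = 9.81 * 127.8 = 1253.718
Step 2 — sqrt(g * L) = sqrt(1253.718) = 35.40788
Step 3 — Fn = 7.72 / 35.40788 ≈ 0.21803 (5 s.f.)

0.21803


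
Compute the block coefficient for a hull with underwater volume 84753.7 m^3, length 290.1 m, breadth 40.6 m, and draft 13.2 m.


Formula: Cb = V / (L * B * T)
Step 1 — L * B * T = 290.1 * 40.6 * 13.2 = 155470.392 m^3
Step 2 — Cb = 84753.7 / 155470.392 ≈ 0.54514 (5 s.f.)

0.54514


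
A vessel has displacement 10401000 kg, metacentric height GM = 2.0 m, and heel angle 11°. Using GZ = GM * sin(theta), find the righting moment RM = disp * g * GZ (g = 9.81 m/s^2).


Formula: GZ = GM * sin(theta); RM = disp * g * GZ
Step 1 — GZ = 2.0 * sin(11°) = 2.0 * 0.190809 = 0.381618 m
Step 2 — RM = 10401000 * 9.81 * 0.381618 ≈ 38938000 N·m (5 s.f.)

38938000 N·m


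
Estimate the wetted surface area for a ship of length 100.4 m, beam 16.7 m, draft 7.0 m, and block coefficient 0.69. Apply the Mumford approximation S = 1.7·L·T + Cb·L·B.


Formula: S = 1.7*L*T + V/T with V = Cb*L*B*T, i.e. S = L * (1.7*T + Cb*B)
Step 1 — 1.7*T = 1.7 * 7.0 = 11.9 m
Step 2 — Cb*B = 0.69 * 16.7 = 11.523 m
Step 3 — 1.7*T + Cb*B = 11.9 + 11.523 = 23.423 m
Step 4 — S = 100.4 * 23.423 ≈ 2351.7 m^2 (5 s.f.)

2351.7 m^2


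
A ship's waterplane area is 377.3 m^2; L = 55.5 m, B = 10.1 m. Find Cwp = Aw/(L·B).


Formula: Cwp = Aw / (L * B)
Step 1 — L * B = 55.5 * 10.1 = 560.55 m^2
Step 2 — Cwp = 377.3 / 560.55 ≈ 0.67309 (5 s.f.)

0.67309


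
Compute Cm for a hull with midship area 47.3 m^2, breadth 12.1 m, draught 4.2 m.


Formula: Cm = Am / (B * T)
Step 1 — B * T = 12.1 * 4.2 = 50.82 m^2
Step 2 — Cm = 47.3 / 50.82 ≈ 0.93074 (5 s.f.)

0.93074


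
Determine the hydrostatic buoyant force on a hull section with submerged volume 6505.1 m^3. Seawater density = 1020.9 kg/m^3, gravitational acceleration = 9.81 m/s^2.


Formula: Fb = rho * g * V
Substituting: Fb = 1020.9 * 9.81 * 6505.1
Intermediate: 1020.9 * 9.81 = 10015.029
Result: Fb = 10015.029 * 6505.1 ≈ 65149000 N (5 s.f.)

65149000 N


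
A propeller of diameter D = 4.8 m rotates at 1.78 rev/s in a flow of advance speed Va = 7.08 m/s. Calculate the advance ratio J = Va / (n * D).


Formula: J = Va / (n * D)
Step 1 — n * D = 1.78 * 4.8 = 8.544
Step 2 — J = 7.08 / 8.544 ≈ 0.82865 (5 s.f.)

0.82865


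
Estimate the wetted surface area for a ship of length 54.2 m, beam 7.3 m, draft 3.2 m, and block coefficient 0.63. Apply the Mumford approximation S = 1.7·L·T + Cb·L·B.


Formula: S = 1.7*L*T + V/T with V = Cb*L*B*T, i.e. S = L * (1.7*T + Cb*B)
Step 1 — 1.7*T = 1.7 * 3.2 = 5.44 m
Step 2 — Cb*B = 0.63 * 7.3 = 4.599 m
Step 3 — 1.7*T + Cb*B = 5.44 + 4.599 = 10.039 m
Step 4 — S = 54.2 * 10.039 ≈ 544.11 m^2 (5 s.f.)

544.11 m^2


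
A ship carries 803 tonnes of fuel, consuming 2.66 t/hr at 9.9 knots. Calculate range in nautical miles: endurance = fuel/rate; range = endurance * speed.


Formula: endurance = fuel / rate; range = endurance * speed
Step 1 — endurance = 803 / 2.66 = 301.8797 hours
Step 2 — range = 301.8797 * 9.9 ≈ 2988.6 nautical miles (5 s.f.)

2988.6 NM


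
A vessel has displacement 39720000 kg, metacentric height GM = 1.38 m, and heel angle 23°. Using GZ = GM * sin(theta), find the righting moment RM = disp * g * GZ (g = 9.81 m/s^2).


Formula: GZ = GM * sin(theta); RM = disp * g * GZ
Step 1 — GZ = 1.38 * sin(23°) = 1.38 * 0.390731 = 0.539209 m
Step 2 — RM = 39720000 * 9.81 * 0.539209 ≈ 210100000 N·m (5 s.f.)

210100000 N·m


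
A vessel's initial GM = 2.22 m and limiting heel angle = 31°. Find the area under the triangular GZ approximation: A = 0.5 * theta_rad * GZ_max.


Formula: GZ_max = GM * sin(theta); Area = 0.5 * theta_rad * GZ_max
Step 1 — GZ_max = 2.22 * sin(31°) = 2.22 * 0.515038 = 1.143384 m
Step 2 — theta_rad = 31 * pi/180 = 0.541052 rad
Step 3 — Area = 0.5 * 0.541052 * 1.143384 ≈ 0.30932 m·rad (5 s.f.)

0.30932 m·rad


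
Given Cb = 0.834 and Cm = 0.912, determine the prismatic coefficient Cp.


Formula: Cp = Cb / Cm
Substituting: Cp = 0.834 / 0.912
Result: Cp ≈ 0.91447 (5 s.f.)

0.91447


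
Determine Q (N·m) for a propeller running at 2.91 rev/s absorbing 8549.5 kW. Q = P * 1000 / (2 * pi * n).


Formula: Q = P_W / (2 * pi * n)
Step 1 — P_W = 8549.5 kW * 1000 = 8549500.0 W
Step 2 — 2 * pi * n = 2 * pi * 2.91 = 18.284069
Step 3 — Q = 8549500.0 / 18.284069 ≈ 467590 N·m (5 s.f.)

467590 N·m


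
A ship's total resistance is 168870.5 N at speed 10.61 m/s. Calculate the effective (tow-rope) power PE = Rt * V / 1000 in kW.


Formula: PE = Rt * V / 1000 (kW)
Step 1 — PE (W) = 168870.5 * 10.61 = 1791716.005 W
Step 2 — PE (kW) = 1791716.005 / 1000 ≈ 1791.7 kW (5 s.f.)

1791.7 kW


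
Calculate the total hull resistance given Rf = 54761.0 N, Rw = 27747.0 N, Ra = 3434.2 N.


Formula: Rt = Rf + Rw + Ra
Substituting: Rt = 54761.0 + 27747.0 + 3434.2
Result: Rt = 85942.2 N

85942.2 N


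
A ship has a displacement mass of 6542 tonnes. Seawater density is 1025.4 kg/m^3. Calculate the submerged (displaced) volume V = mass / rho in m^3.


Formula: V = mass / rho
Step 1 — convert tonnes to kg: 6542 t * 1000 = 6542000 kg
Step 2 — V = 6542000 / 1025.4 ≈ 6379.9 m^3 (5 s.f.)

6379.9 m^3


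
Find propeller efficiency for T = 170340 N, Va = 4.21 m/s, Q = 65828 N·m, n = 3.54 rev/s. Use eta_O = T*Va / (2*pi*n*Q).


Formula: eta = T * Va / (2 * pi * n * Q)
Step 1 — numerator = T * Va = 170340 * 4.21 = 717131.4
Step 2 — 2 * pi * n = 2 * pi * 3.54 = 22.242476
Step 3 — denominator = 22.242476 * 65828 = 1464177.71
Step 4 — eta = 717131.4 / 1464177.71 ≈ 0.48978 (5 s.f.)

0.48978


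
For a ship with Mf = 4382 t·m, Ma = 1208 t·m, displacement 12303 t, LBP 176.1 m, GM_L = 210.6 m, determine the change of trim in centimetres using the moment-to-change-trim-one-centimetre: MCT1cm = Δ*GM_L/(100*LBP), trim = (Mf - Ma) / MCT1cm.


Formula: net trimming moment = Mf - Ma; MCT1cm = Δ*GM_L/(100*LBP); trim = net moment / MCT1cm
Step 1 — net trimming moment = 4382 - 1208 = 3174 t·m
Step 2 — MCT1cm = 12303 * 210.6 / (100 * 176.1) = 147.133 t·m/cm
Step 3 — trim = 3174 / 147.133 ≈ 21.572 cm (5 s.f.)

21.572 cm


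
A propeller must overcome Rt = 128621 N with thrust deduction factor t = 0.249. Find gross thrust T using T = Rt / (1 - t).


Formula: T = Rt / (1 - t)
Step 1 — (1 - t) = 1 - 0.249 = 0.751
Step 2 — T = 128621 / 0.751 ≈ 171270 N (5 s.f.)

171270 N


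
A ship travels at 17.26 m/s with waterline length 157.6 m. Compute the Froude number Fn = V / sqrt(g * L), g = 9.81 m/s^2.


Formula: Fn = V / sqrt(g * L)
Step 1 — g * L = 9.81 * 157.6 = 1546.056
Step 2 — sqrt(g * L) = sqrt(1546.056) = 39.319919
Step 3 — Fn = 17.26 / 39.319919 ≈ 0.43896 (5 s.f.)

0.43896


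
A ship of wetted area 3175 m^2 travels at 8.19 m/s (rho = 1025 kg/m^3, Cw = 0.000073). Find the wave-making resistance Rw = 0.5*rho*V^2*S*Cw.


Formula: Rw = 0.5 * rho * V^2 * S * Cw
Step 1 — V^2 = 8.19^2 = 67.0761
Step 2 — 0.5 * rho * V^2 = 0.5 * 1025 * 67.0761 = 34376.50125
Step 3 — Rw = 34376.50125 * 3175 * 0.000073 ≈ 7967.6 N (5 s.f.)

7967.6 N


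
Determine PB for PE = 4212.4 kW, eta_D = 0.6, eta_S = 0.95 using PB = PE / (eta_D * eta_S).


Formula: PB = PE / (eta_D * eta_S)
Step 1 — combined efficiency = eta_D * eta_S = 0.6 * 0.95 = 0.57
Step 2 — PB = 4212.4 / 0.57 ≈ 7390.2 kW (5 s.f.)

7390.2 kW


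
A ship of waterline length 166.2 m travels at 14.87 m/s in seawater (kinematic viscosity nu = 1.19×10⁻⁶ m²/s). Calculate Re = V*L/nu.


Formula: Re = V * L / nu
Step 1 — V * L = 14.87 * 166.2 = 2471.394 m^2/s
Step 2 — Re = 2471.394 / 1.19e-6 = 2.08e+09

2.08e+09


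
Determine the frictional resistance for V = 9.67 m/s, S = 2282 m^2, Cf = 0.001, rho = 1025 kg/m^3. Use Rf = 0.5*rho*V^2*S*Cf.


Formula: Rf = 0.5 * rho * V^2 * S * Cf
Step 1 — V^2 = 9.67^2 = 93.5089
Step 2 — 0.5 * rho * V^2 = 0.5 * 1025 * 93.5089 = 47923.31125
Step 3 — Rf = 47923.31125 * 2282 * 0.001 ≈ 109360 N (5 s.f.)

109360 N


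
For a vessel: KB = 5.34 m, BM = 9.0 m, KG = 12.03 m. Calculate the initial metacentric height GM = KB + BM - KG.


Formula: GM = KB + BM - KG
Step 1 — KM = KB + BM = 5.34 + 9.0 = 14.34 m
Step 2 — GM = KM - KG = 14.34 - 12.03 = 2.31 m

2.31 m


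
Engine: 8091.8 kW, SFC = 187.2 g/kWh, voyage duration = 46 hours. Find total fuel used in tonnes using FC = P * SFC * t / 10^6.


Formula: FC (tonnes) = P * SFC * t / 1,000,000
Step 1 — P * SFC * t = 8091.8 * 187.2 * 46 = 69680108.16 g
Step 2 — FC (tonnes) = 69680108.16 / 1,000,000 ≈ 69.680 tonnes (5 s.f.)

69.680 tonnes


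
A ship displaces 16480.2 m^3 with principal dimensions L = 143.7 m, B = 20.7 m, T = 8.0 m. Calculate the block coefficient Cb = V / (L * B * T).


Formula: Cb = V / (L * B * T)
Step 1 — L * B * T = 143.7 * 20.7 * 8.0 = 23796.72 m^3
Step 2 — Cb = 16480.2 / 23796.72 ≈ 0.69254 (5 s.f.)

0.69254


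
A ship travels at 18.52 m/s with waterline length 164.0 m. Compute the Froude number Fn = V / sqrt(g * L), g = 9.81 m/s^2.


Formula: Fn = V / sqrt(g * L)
Step 1 — g * L = 9.81 * 164.0 = 1608.84
Step 2 — sqrt(g * L) = sqrt(1608.84) = 40.110348
Step 3 — Fn = 18.52 / 40.110348 ≈ 0.46173 (5 s.f.)

0.46173


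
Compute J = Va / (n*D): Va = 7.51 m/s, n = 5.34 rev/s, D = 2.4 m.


Formula: J = Va / (n * D)
Step 1 — n * D = 5.34 * 2.4 = 12.816
Step 2 — J = 7.51 / 12.816 ≈ 0.58599 (5 s.f.)

0.58599


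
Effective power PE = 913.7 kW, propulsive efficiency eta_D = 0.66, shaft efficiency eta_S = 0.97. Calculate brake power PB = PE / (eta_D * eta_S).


Formula: PB = PE / (eta_D * eta_S)
Step 1 — combined efficiency = eta_D * eta_S = 0.66 * 0.97 = 0.6402
Step 2 — PB = 913.7 / 0.6402 ≈ 1427.2 kW (5 s.f.)

1427.2 kW


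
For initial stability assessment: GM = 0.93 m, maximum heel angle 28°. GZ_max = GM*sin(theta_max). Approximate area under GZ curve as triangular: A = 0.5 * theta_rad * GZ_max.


Formula: GZ_max = GM * sin(theta); Area = 0.5 * theta_rad * GZ_max
Step 1 — GZ_max = 0.93 * sin(28°) = 0.93 * 0.469472 = 0.436609 m
Step 2 — theta_rad = 28 * pi/180 = 0.488692 rad
Step 3 — Area = 0.5 * 0.488692 * 0.436609 ≈ 0.10668 m·rad (5 s.f.)

0.10668 m·rad


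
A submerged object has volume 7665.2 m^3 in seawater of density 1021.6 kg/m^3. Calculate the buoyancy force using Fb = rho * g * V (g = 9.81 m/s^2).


Formula: Fb = rho * g * V
Substituting: Fb = 1021.6 * 9.81 * 7665.2
Intermediate: 1021.6 * 9.81 = 10021.896
Result: Fb = 10021.896 * 7665.2 ≈ 76820000 N (5 s.f.)

76820000 N


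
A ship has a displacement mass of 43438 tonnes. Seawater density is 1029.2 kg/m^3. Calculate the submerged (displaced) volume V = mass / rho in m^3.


Formula: V = mass / rho
Step 1 — convert tonnes to kg: 43438 t * 1000 = 43438000 kg
Step 2 — V = 43438000 / 1029.2 ≈ 42206 m^3 (5 s.f.)

42206 m^3


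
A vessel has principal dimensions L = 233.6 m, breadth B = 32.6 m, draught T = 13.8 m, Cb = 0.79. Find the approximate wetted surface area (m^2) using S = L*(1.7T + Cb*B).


Formula: S = 1.7*L*T + V/T with V = Cb*L*B*T, i.e. S = L * (1.7*T + Cb*B)
Step 1 — 1.7*T = 1.7 * 13.8 = 23.46 m
Step 2 — Cb*B = 0.79 * 32.6 = 25.754 m
Step 3 — 1.7*T + Cb*B = 23.46 + 25.754 = 49.214 m
Step 4 — S = 233.6 * 49.214 ≈ 11496 m^2 (5 s.f.)

11496 m^2


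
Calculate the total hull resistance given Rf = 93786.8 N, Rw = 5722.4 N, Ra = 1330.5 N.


Formula: Rt = Rf + Rw + Ra
Substituting: Rt = 93786.8 + 5722.4 + 1330.5
Result: Rt = 100839.7 N

100839.7 N


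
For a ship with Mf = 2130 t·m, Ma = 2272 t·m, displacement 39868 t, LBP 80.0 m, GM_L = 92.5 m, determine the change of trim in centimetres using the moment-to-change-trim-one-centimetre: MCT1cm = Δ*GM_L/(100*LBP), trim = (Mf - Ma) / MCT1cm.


Formula: net trimming moment = Mf - Ma; MCT1cm = Δ*GM_L/(100*LBP); trim = net moment / MCT1cm
Step 1 — net trimming moment = 2130 - 2272 = -142 t·m
Step 2 — MCT1cm = 39868 * 92.5 / (100 * 80.0) = 460.9737 t·m/cm
Step 3 — trim = -142 / 460.9737 ≈ -0.30804 cm (5 s.f.)

-0.30804 cm


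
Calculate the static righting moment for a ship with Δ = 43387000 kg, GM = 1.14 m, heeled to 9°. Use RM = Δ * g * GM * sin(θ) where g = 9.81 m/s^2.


Formula: GZ = GM * sin(theta); RM = disp * g * GZ
Step 1 — GZ = 1.14 * sin(9°) = 1.14 * 0.156434 = 0.178335 m
Step 2 — RM = 43387000 * 9.81 * 0.178335 ≈ 75904000 N·m (5 s.f.)

75904000 N·m


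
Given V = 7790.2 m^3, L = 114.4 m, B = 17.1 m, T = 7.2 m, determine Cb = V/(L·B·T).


Formula: Cb = V / (L * B * T)
Step 1 — L * B * T = 114.4 * 17.1 * 7.2 = 14084.928 m^3
Step 2 — Cb = 7790.2 / 14084.928 ≈ 0.55309 (5 s.f.)

0.55309


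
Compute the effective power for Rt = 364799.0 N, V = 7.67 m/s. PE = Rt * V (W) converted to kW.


Formula: PE = Rt * V / 1000 (kW)
Step 1 — PE (W) = 364799.0 * 7.67 = 2798008.33 W
Step 2 — PE (kW) = 2798008.33 / 1000 ≈ 2798.0 kW (5 s.f.)

2798.0 kW


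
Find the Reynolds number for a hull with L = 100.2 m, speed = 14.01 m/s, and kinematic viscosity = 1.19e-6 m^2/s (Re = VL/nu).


Formula: Re = V * L / nu
Step 1 — V * L = 14.01 * 100.2 = 1403.802 m^2/s
Step 2 — Re = 1403.802 / 1.19e-6 = 1.18e+09

1.18e+09


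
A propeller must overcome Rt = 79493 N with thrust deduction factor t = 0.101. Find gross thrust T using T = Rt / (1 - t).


Formula: T = Rt / (1 - t)
Step 1 — (1 - t) = 1 - 0.101 = 0.899
Step 2 — T = 79493 / 0.899 ≈ 88424 N (5 s.f.)

88424 N


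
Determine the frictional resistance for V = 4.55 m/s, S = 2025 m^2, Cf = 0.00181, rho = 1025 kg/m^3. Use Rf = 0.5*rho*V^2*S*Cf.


Formula: Rf = 0.5 * rho * V^2 * S * Cf
Step 1 — V^2 = 4.55^2 = 20.7025
Step 2 — 0.5 * rho * V^2 = 0.5 * 1025 * 20.7025 = 10610.03125
Step 3 — Rf = 10610.03125 * 2025 * 0.00181 ≈ 38888 N (5 s.f.)

38888 N


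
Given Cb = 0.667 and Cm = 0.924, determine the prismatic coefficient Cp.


Formula: Cp = Cb / Cm
Substituting: Cp = 0.667 / 0.924
Result: Cp ≈ 0.72186 (5 s.f.)

0.72186


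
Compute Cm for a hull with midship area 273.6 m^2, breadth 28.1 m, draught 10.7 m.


Formula: Cm = Am / (B * T)
Step 1 — B * T = 28.1 * 10.7 = 300.67 m^2
Step 2 — Cm = 273.6 / 300.67 ≈ 0.90997 (5 s.f.)

0.90997


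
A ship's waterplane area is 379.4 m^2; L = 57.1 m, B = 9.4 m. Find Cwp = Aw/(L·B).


Formula: Cwp = Aw / (L * B)
Step 1 — L * B = 57.1 * 9.4 = 536.74 m^2
Step 2 — Cwp = 379.4 / 536.74 ≈ 0.70686 (5 s.f.)

0.70686


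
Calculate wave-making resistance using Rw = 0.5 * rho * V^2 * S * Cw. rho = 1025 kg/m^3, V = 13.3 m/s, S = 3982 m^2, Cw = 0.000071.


Formula: Rw = 0.5 * rho * V^2 * S * Cw
Step 1 — V^2 = 13.3^2 = 176.89
Step 2 — 0.5 * rho * V^2 = 0.5 * 1025 * 176.89 = 90656.125
Step 3 — Rw = 90656.125 * 3982 * 0.000071 ≈ 25630 N (5 s.f.)

25630 N


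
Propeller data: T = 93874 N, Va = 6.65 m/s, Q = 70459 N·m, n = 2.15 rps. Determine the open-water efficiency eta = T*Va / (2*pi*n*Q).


Formula: eta = T * Va / (2 * pi * n * Q)
Step 1 — numerator = T * Va = 93874 * 6.65 = 624262.1
Step 2 — 2 * pi * n = 2 * pi * 2.15 = 13.508848
Step 3 — denominator = 13.508848 * 70459 = 951819.92
Step 4 — eta = 624262.1 / 951819.92 ≈ 0.65586 (5 s.f.)

0.65586


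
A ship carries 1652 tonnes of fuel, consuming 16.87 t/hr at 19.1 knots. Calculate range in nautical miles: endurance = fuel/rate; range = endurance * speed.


Formula: endurance = fuel / rate; range = endurance * speed
Step 1 — endurance = 1652 / 16.87 = 97.9253 hours
Step 2 — range = 97.9253 * 19.1 ≈ 1870.4 nautical miles (5 s.f.)

1870.4 NM


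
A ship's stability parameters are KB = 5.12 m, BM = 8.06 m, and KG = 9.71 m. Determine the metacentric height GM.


Formula: GM = KB + BM - KG
Step 1 — KM = KB + BM = 5.12 + 8.06 = 13.18 m
Step 2 — GM = KM - KG = 13.18 - 9.71 = 3.47 m

3.47 m


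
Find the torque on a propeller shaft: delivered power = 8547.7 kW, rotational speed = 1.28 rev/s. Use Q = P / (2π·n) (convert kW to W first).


Formula: Q = P_W / (2 * pi * n)
Step 1 — P_W = 8547.7 kW * 1000 = 8547700.0 W
Step 2 — 2 * pi * n = 2 * pi * 1.28 = 8.042477
Step 3 — Q = 8547700.0 / 8.042477 ≈ 1062800 N·m (5 s.f.)

1062800 N·m


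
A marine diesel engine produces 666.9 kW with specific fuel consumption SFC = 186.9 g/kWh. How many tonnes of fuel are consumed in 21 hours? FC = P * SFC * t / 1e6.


Formula: FC (tonnes) = P * SFC * t / 1,000,000
Step 1 — P * SFC * t = 666.9 * 186.9 * 21 = 2617515.81 g
Step 2 — FC (tonnes) = 2617515.81 / 1,000,000 ≈ 2.6175 tonnes (5 s.f.)

2.6175 tonnes


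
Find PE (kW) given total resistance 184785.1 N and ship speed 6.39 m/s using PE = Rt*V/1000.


Formula: PE = Rt * V / 1000 (kW)
Step 1 — PE (W) = 184785.1 * 6.39 = 1180776.789 W
Step 2 — PE (kW) = 1180776.789 / 1000 ≈ 1180.8 kW (5 s.f.)

1180.8 kW


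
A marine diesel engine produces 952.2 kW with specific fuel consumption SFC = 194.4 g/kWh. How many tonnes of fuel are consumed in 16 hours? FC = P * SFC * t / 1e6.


Formula: FC (tonnes) = P * SFC * t / 1,000,000
Step 1 — P * SFC * t = 952.2 * 194.4 * 16 = 2961722.88 g
Step 2 — FC (tonnes) = 2961722.88 / 1,000,000 ≈ 2.9617 tonnes (5 s.f.)

2.9617 tonnes


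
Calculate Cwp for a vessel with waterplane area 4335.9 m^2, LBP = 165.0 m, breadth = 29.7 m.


Formula: Cwp = Aw / (L * B)
Step 1 — L * B = 165.0 * 29.7 = 4900.5 m^2
Step 2 — Cwp = 4335.9 / 4900.5 ≈ 0.88479 (5 s.f.)

0.88479


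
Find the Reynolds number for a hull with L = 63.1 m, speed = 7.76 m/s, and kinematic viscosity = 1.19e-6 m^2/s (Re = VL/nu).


Formula: Re = V * L / nu
Step 1 — V * L = 7.76 * 63.1 = 489.656 m^2/s
Step 2 — Re = 489.656 / 1.19e-6 = 4.11e+08

4.11e+08


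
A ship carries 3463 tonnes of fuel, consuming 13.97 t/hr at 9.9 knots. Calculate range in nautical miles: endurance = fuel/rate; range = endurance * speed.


Formula: endurance = fuel / rate; range = endurance * speed
Step 1 — endurance = 3463 / 13.97 = 247.8883 hours
Step 2 — range = 247.8883 * 9.9 ≈ 2454.1 nautical miles (5 s.f.)

2454.1 NM


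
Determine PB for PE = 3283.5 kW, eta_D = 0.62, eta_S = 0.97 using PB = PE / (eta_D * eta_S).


Formula: PB = PE / (eta_D * eta_S)
Step 1 — combined efficiency = eta_D * eta_S = 0.62 * 0.97 = 0.6014
Step 2 — PB = 3283.5 / 0.6014 ≈ 5459.8 kW (5 s.f.)

5459.8 kW


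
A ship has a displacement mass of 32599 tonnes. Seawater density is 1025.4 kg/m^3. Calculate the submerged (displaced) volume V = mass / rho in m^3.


Formula: V = mass / rho
Step 1 — convert tonnes to kg: 32599 t * 1000 = 32599000 kg
Step 2 — V = 32599000 / 1025.4 ≈ 31791 m^3 (5 s.f.)

31791 m^3


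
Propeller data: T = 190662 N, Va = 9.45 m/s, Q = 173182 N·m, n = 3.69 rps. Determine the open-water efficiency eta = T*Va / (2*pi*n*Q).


Formula: eta = T * Va / (2 * pi * n * Q)
Step 1 — numerator = T * Va = 190662 * 9.45 = 1801755.9
Step 2 — 2 * pi * n = 2 * pi * 3.69 = 23.184954
Step 3 — denominator = 23.184954 * 173182 = 4015216.7
Step 4 — eta = 1801755.9 / 4015216.7 ≈ 0.44873 (5 s.f.)

0.44873


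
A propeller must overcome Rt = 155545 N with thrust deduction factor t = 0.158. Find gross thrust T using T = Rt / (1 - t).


Formula: T = Rt / (1 - t)
Step 1 — (1 - t) = 1 - 0.158 = 0.842
Step 2 — T = 155545 / 0.842 ≈ 184730 N (5 s.f.)

184730 N


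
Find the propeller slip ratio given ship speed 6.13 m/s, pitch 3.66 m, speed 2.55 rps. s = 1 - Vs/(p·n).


Formula: s = 1 - Vs / (p * n)
Step 1 — p * n = 3.66 * 2.55 = 9.333
Step 2 — Vs / (p*n) = 6.13 / 9.333 = 0.656809 (6 d.p.)
Step 3 — s = 1 - 0.656809 = 0.343191

0.343191


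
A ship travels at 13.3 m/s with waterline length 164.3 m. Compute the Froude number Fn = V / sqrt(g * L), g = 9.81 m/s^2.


Formula: Fn = V / sqrt(g * L)
Step 1 — g * L = 9.81 * 164.3 = 1611.783
Step 2 — sqrt(g * L) = sqrt(1611.783) = 40.147017
Step 3 — Fn = 13.3 / 40.147017 ≈ 0.33128 (5 s.f.)

0.33128


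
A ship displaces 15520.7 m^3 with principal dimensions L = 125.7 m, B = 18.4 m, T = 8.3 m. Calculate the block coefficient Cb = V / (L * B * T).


Formula: Cb = V / (L * B * T)
Step 1 — L * B * T = 125.7 * 18.4 * 8.3 = 19196.904 m^3
Step 2 — Cb = 15520.7 / 19196.904 ≈ 0.80850 (5 s.f.)

0.80850


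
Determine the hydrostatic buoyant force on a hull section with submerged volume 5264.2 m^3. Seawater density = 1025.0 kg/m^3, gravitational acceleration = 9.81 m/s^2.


Formula: Fb = rho * g * V
Substituting: Fb = 1025.0 * 9.81 * 5264.2
Intermediate: 1025.0 * 9.81 = 10055.25
Result: Fb = 10055.25 * 5264.2 ≈ 52933000 N (5 s.f.)

52933000 N


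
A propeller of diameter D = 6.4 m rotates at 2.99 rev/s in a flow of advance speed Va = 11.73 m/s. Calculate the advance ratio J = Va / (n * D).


Formula: J = Va / (n * D)
Step 1 — n * D = 2.99 * 6.4 = 19.136
Step 2 — J = 11.73 / 19.136 ≈ 0.61298 (5 s.f.)

0.61298


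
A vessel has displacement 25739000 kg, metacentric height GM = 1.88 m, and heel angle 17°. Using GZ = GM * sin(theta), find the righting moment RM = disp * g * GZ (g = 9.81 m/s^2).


Formula: GZ = GM * sin(theta); RM = disp * g * GZ
Step 1 — GZ = 1.88 * sin(17°) = 1.88 * 0.292372 = 0.549659 m
Step 2 — RM = 25739000 * 9.81 * 0.549659 ≈ 138790000 N·m (5 s.f.)

138790000 N·m


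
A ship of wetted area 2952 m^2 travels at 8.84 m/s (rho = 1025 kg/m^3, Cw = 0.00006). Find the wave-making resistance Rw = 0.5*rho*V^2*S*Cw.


Formula: Rw = 0.5 * rho * V^2 * S * Cw
Step 1 — V^2 = 8.84^2 = 78.1456
Step 2 — 0.5 * rho * V^2 = 0.5 * 1025 * 78.1456 = 40049.62
Step 3 — Rw = 40049.62 * 2952 * 0.00006 ≈ 7093.6 N (5 s.f.)

7093.6 N


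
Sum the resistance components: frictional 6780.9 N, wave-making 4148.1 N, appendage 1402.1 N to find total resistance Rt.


Formula: Rt = Rf + Rw + Ra
Substituting: Rt = 6780.9 + 4148.1 + 1402.1
Result: Rt = 12331.1 N

12331.1 N


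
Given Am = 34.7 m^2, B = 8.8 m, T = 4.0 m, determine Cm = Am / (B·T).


Formula: Cm = Am / (B * T)
Step 1 — B * T = 8.8 * 4.0 = 35.2 m^2
Step 2 — Cm = 34.7 / 35.2 ≈ 0.98580 (5 s.f.)

0.98580


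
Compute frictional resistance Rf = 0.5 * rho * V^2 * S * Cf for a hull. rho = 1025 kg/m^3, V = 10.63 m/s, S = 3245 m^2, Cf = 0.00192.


Formula: Rf = 0.5 * rho * V^2 * S * Cf
Step 1 — V^2 = 10.63^2 = 112.9969
Step 2 — 0.5 * rho * V^2 = 0.5 * 1025 * 112.9969 = 57910.91125
Step 3 — Rf = 57910.91125 * 3245 * 0.00192 ≈ 360810 N (5 s.f.)

360810 N


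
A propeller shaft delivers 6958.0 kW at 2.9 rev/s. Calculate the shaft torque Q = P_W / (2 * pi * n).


Formula: Q = P_W / (2 * pi * n)
Step 1 — P_W = 6958.0 kW * 1000 = 6958000.0 W
Step 2 — 2 * pi * n = 2 * pi * 2.9 = 18.221237
Step 3 — Q = 6958000.0 / 18.221237 ≈ 381860 N·m (5 s.f.)

381860 N·m


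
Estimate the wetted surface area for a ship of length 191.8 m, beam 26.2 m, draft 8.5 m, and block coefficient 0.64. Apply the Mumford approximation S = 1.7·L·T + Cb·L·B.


Formula: S = 1.7*L*T + V/T with V = Cb*L*B*T, i.e. S = L * (1.7*T + Cb*B)
Step 1 — 1.7*T = 1.7 * 8.5 = 14.45 m
Step 2 — Cb*B = 0.64 * 26.2 = 16.768 m
Step 3 — 1.7*T + Cb*B = 14.45 + 16.768 = 31.218 m
Step 4 — S = 191.8 * 31.218 ≈ 5987.6 m^2 (5 s.f.)

5987.6 m^2


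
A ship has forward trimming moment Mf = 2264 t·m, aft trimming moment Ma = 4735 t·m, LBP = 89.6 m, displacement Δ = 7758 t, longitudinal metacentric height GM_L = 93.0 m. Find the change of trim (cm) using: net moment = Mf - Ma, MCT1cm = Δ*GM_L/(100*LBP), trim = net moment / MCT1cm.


Formula: net trimming moment = Mf - Ma; MCT1cm = Δ*GM_L/(100*LBP); trim = net moment / MCT1cm
Step 1 — net trimming moment = 2264 - 4735 = -2471 t·m
Step 2 — MCT1cm = 7758 * 93.0 / (100 * 89.6) = 80.5239 t·m/cm
Step 3 — trim = -2471 / 80.5239 ≈ -30.687 cm (5 s.f.)

-30.687 cm


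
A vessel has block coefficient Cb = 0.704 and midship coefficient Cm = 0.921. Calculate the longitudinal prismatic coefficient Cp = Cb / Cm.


Formula: Cp = Cb / Cm
Substituting: Cp = 0.704 / 0.921
Result: Cp ≈ 0.76439 (5 s.f.)

0.76439


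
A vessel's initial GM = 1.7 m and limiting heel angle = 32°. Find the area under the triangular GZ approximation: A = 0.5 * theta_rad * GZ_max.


Formula: GZ_max = GM * sin(theta); Area = 0.5 * theta_rad * GZ_max
Step 1 — GZ_max = 1.7 * sin(32°) = 1.7 * 0.529919 = 0.900862 m
Step 2 — theta_rad = 32 * pi/180 = 0.558505 rad
Step 3 — Area = 0.5 * 0.558505 * 0.900862 ≈ 0.25157 m·rad (5 s.f.)

0.25157 m·rad


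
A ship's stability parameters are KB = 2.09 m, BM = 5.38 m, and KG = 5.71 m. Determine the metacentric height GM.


Formula: GM = KB + BM - KG
Step 1 — KM = KB + BM = 2.09 + 5.38 = 7.47 m
Step 2 — GM = KM - KG = 7.47 - 5.71 = 1.76 m

1.76 m


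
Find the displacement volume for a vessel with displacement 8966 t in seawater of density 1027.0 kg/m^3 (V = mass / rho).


Formula: V = mass / rho
Step 1 — convert tonnes to kg: 8966 t * 1000 = 8966000 kg
Step 2 — V = 8966000 / 1027.0 ≈ 8730.3 m^3 (5 s.f.)

8730.3 m^3


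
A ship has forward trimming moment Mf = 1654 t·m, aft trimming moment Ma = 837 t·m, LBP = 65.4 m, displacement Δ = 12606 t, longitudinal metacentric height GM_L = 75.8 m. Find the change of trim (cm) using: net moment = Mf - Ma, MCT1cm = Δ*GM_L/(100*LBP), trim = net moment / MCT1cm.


Formula: net trimming moment = Mf - Ma; MCT1cm = Δ*GM_L/(100*LBP); trim = net moment / MCT1cm
Step 1 — net trimming moment = 1654 - 837 = 817 t·m
Step 2 — MCT1cm = 12606 * 75.8 / (100 * 65.4) = 146.1062 t·m/cm
Step 3 — trim = 817 / 146.1062 ≈ 5.5918 cm (5 s.f.)

5.5918 cm


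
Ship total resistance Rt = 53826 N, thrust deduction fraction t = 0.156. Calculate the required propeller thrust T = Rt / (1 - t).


Formula: T = Rt / (1 - t)
Step 1 — (1 - t) = 1 - 0.156 = 0.844
Step 2 — T = 53826 / 0.844 ≈ 63775 N (5 s.f.)

63775 N


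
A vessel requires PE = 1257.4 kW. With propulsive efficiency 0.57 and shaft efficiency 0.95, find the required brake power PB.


Formula: PB = PE / (eta_D * eta_S)
Step 1 — combined efficiency = eta_D * eta_S = 0.57 * 0.95 = 0.5415
Step 2 — PB = 1257.4 / 0.5415 ≈ 2322.1 kW (5 s.f.)

2322.1 kW


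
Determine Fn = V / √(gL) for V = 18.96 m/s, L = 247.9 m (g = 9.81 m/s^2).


Formula: Fn = V / sqrt(g * L)
Step 1 — g * L = 9.81 * 247.9 = 2431.899
Step 2 — sqrt(g * L) = sqrt(2431.899) = 49.314288
Step 3 — Fn = 18.96 / 49.314288 ≈ 0.38447 (5 s.f.)

0.38447


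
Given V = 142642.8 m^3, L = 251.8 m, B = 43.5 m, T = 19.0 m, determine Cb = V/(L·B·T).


Formula: Cb = V / (L * B * T)
Step 1 — L * B * T = 251.8 * 43.5 * 19.0 = 208112.7 m^3
Step 2 — Cb = 142642.8 / 208112.7 ≈ 0.68541 (5 s.f.)

0.68541


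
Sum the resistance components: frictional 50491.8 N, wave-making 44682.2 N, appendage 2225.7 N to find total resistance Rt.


Formula: Rt = Rf + Rw + Ra
Substituting: Rt = 50491.8 + 44682.2 + 2225.7
Result: Rt = 97399.7 N

97399.7 N


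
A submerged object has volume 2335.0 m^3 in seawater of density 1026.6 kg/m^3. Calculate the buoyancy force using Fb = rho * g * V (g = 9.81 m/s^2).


Formula: Fb = rho * g * V
Substituting: Fb = 1026.6 * 9.81 * 2335.0
Intermediate: 1026.6 * 9.81 = 10070.946
Result: Fb = 10070.946 * 2335.0 ≈ 23516000 N (5 s.f.)

23516000 N


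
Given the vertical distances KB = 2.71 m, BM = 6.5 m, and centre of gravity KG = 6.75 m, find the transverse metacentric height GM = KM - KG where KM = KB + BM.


Formula: GM = KB + BM - KG
Step 1 — KM = KB + BM = 2.71 + 6.5 = 9.21 m
Step 2 — GM = KM - KG = 9.21 - 6.75 = 2.46 m

2.46 m


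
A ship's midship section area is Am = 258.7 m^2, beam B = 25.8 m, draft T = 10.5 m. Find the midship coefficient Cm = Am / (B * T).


Formula: Cm = Am / (B * T)
Step 1 — B * T = 25.8 * 10.5 = 270.9 m^2
Step 2 — Cm = 258.7 / 270.9 ≈ 0.95496 (5 s.f.)

0.95496


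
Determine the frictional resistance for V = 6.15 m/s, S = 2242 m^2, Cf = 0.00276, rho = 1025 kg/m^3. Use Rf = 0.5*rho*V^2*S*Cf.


Formula: Rf = 0.5 * rho * V^2 * S * Cf
Step 1 — V^2 = 6.15^2 = 37.8225
Step 2 — 0.5 * rho * V^2 = 0.5 * 1025 * 37.8225 = 19384.03125
Step 3 — Rf = 19384.03125 * 2242 * 0.00276 ≈ 119950 N (5 s.f.)

119950 N


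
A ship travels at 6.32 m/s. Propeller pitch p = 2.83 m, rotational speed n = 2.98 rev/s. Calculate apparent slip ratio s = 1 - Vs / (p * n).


Formula: s = 1 - Vs / (p * n)
Step 1 — p * n = 2.83 * 2.98 = 8.4334
Step 2 — Vs / (p*n) = 6.32 / 8.4334 = 0.749401 (6 d.p.)
Step 3 — s = 1 - 0.749401 = 0.250599

0.250599


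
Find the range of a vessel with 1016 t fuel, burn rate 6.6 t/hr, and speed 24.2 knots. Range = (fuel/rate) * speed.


Formula: endurance = fuel / rate; range = endurance * speed
Step 1 — endurance = 1016 / 6.6 = 153.9394 hours
Step 2 — range = 153.9394 * 24.2 ≈ 3725.3 nautical miles (5 s.f.)

3725.3 NM


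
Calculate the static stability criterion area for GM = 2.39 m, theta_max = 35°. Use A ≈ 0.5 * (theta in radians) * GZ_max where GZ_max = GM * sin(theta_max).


Formula: GZ_max = GM * sin(theta); Area = 0.5 * theta_rad * GZ_max
Step 1 — GZ_max = 2.39 * sin(35°) = 2.39 * 0.573576 = 1.370847 m
Step 2 — theta_rad = 35 * pi/180 = 0.610865 rad
Step 3 — Area = 0.5 * 0.610865 * 1.370847 ≈ 0.41870 m·rad (5 s.f.)

0.41870 m·rad
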